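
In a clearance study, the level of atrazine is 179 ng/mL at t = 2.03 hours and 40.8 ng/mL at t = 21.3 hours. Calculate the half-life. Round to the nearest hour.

Over Δt = 21.3 − 2.03 = 19.27 hours, the level fell by a factor of 179/40.8 ≈ 4.3873.
n = log₂(4.3873) ≈ 2.1333 half-lives, so t½ = 19.27/2.1333 ≈ 9.0329 hours.

9 hours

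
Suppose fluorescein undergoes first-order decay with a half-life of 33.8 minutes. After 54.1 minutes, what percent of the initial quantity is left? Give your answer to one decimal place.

n = 54.1/33.8 ≈ 1.6006 half-lives.
Fraction remaining = (1/2)^1.6006 ≈ 0.32974, i.e. 32.974%.

33.0%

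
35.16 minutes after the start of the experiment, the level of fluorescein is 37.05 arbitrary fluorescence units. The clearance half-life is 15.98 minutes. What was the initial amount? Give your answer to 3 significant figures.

Number of half-lives elapsed: n = 35.16/15.98 ≈ 2.2003.
A₀ = A × 2^n = 37.05 × 2^2.2003 = 37.05 × 4.5956 ≈ 170.27 arbitrary fluorescence units.

170 arbitrary fluorescence units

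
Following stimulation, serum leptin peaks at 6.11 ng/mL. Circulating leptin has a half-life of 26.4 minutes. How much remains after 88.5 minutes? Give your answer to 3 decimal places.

0.598 ng/mL

Number of half-lives: n = 88.5/26.4 ≈ 3.3523.
Remaining = 6.11 × (1/2)^3.3523 = 6.11 × 0.097919 ≈ 0.59828 ng/mL.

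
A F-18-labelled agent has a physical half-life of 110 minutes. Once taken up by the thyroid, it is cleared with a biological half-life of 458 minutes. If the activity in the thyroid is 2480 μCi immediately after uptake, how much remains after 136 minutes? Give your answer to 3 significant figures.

857 μCi

1/t_eff = 1/t_phys + 1/t_biol = 1/110 + 1/458 = 0.011274 per minute.
t_eff = 110 × 458 / (110 + 458) ≈ 88.697 minutes.
Remaining = 2480 × (1/2)^(136/88.697) = 2480 × (1/2)^1.5333 ≈ 856.8 μCi.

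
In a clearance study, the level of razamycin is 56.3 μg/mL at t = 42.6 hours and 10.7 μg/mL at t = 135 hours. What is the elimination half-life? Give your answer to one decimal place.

38.6 hours

Over Δt = 135 − 42.6 = 92.4 hours, the level fell by a factor of 56.3/10.7 ≈ 5.2617.
n = log₂(5.2617) ≈ 2.3955 half-lives, so t½ = 92.4/2.3955 ≈ 38.572 hours.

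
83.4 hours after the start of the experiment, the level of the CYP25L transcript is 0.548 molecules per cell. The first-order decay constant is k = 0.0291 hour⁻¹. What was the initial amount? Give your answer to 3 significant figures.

t½ = ln 2 / k = 0.69315 / 0.0291 ≈ 23.819 hours.
Number of half-lives elapsed: n = 83.4/23.819 ≈ 3.5013.
A₀ = A × 2^n = 0.548 × 2^3.5013 = 0.548 × 11.324 ≈ 6.2056 molecules per cell.

6.21 molecules per cell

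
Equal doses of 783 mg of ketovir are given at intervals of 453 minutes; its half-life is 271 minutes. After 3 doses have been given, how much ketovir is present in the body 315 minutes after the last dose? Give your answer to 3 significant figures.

494 mg

The 3 doses were given 1221, 768, 315 minutes ago.
Total = 783·(1/2)^(1221/271) + 783·(1/2)^(768/271) + 783·(1/2)^(315/271)
      = 34.472 + 109.81 + 349.83 ≈ 494.11 mg.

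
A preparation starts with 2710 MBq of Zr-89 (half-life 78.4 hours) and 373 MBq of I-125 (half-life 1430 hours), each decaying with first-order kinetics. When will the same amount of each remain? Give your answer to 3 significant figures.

Set 2710·(1/2)^(t/78.4) = 373·(1/2)^(t/1430).
Taking log₂: log₂(2710/373) = t·(1/78.4 − 1/1430).
log₂(7.2654) = 2.861; 1/78.4 − 1/1430 = 0.012056.
t = 2.861 / 0.012056 ≈ 237.32 hours.

237 hours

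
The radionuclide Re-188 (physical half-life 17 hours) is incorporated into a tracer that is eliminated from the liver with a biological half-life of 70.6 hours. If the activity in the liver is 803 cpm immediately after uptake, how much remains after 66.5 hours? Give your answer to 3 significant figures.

27.8 cpm

1/t_eff = 1/t_phys + 1/t_biol = 1/17 + 1/70.6 = 0.072988 per hour.
t_eff = 17 × 70.6 / (17 + 70.6) ≈ 13.701 hours.
Remaining = 803 × (1/2)^(66.5/13.701) = 803 × (1/2)^4.8537 ≈ 27.772 cpm.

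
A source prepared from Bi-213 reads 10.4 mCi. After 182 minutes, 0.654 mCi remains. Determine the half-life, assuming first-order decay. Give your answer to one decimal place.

A/A₀ = 0.654/10.4 ≈ 0.062885.
n = log₂(15.902) ≈ 3.9911 half-lives elapsed in 182 minutes.
t½ = 182/3.9911 ≈ 45.601 minutes.

45.6 minutes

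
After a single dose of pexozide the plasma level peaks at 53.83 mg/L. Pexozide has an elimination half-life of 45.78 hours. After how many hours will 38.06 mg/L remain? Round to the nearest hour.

Fraction remaining = 38.06/53.83 ≈ 0.70704.
n = log₂(53.83/38.06) = ln(1.4143)/ln 2 ≈ 0.50013 half-lives.
t = n × t½ = 0.50013 × 45.78 ≈ 22.896 hours.

23 hours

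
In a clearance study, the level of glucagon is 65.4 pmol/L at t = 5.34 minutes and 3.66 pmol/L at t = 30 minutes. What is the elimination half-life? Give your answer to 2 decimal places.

Over Δt = 30 − 5.34 = 24.66 minutes, the level fell by a factor of 65.4/3.66 ≈ 17.869.
n = log₂(17.869) ≈ 4.1594 half-lives, so t½ = 24.66/4.1594 ≈ 5.9288 minutes.

5.93 minutes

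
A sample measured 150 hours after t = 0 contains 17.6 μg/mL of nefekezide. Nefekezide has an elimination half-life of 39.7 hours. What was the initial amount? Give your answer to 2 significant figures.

240 μg/mL

Number of half-lives elapsed: n = 150/39.7 ≈ 3.7783.
A₀ = A × 2^n = 17.6 × 2^3.7783 = 17.6 × 13.721 ≈ 241.49 μg/mL.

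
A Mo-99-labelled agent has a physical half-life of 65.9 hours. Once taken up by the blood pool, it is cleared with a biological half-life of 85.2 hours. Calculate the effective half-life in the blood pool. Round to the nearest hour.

1/t_eff = 1/t_phys + 1/t_biol = 1/65.9 + 1/85.2 = 0.026912 per hour.
t_eff = 65.9 × 85.2 / (65.9 + 85.2) ≈ 37.159 hours.

37 hours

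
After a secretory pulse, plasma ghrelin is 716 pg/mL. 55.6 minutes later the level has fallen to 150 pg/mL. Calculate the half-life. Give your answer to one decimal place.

A/A₀ = 150/716 ≈ 0.2095.
n = log₂(4.7733) ≈ 2.255 half-lives elapsed in 55.6 minutes.
t½ = 55.6/2.255 ≈ 24.656 minutes.

24.7 minutes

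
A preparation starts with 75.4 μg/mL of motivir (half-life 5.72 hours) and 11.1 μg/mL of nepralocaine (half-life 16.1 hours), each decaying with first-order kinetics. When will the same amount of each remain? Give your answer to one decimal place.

24.5 hours

Set 75.4·(1/2)^(t/5.72) = 11.1·(1/2)^(t/16.1).
Taking log₂: log₂(75.4/11.1) = t·(1/5.72 − 1/16.1).
log₂(6.7928) = 2.764; 1/5.72 − 1/16.1 = 0.11271.
t = 2.764 / 0.11271 ≈ 24.522 hours.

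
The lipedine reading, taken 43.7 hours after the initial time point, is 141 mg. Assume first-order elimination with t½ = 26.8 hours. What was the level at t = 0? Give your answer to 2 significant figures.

440 mg

Number of half-lives elapsed: n = 43.7/26.8 ≈ 1.6306.
A₀ = A × 2^n = 141 × 2^1.6306 = 141 × 3.0964 ≈ 436.59 mg.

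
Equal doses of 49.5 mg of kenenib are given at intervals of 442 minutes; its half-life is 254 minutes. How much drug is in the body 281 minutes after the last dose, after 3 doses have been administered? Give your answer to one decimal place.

The 3 doses were given 1165, 723, 281 minutes ago.
Total = 49.5·(1/2)^(1165/254) + 49.5·(1/2)^(723/254) + 49.5·(1/2)^(281/254)
      = 2.0601 + 6.8823 + 22.992 ≈ 31.934 mg.

31.9 mg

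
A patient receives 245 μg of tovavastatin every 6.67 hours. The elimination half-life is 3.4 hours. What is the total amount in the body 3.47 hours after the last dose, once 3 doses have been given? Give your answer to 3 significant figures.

The 3 doses were given 16.81, 10.14, 3.47 hours ago.
Total = 245·(1/2)^(16.81/3.4) + 245·(1/2)^(10.14/3.4) + 245·(1/2)^(3.47/3.4)
      = 7.9586 + 31.002 + 120.76 ≈ 159.72 μg.

160 μg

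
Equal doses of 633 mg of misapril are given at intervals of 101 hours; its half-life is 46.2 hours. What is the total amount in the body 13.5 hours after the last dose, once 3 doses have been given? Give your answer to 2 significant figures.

660 mg

The 3 doses were given 215.5, 114.5, 13.5 hours ago.
Total = 633·(1/2)^(215.5/46.2) + 633·(1/2)^(114.5/46.2) + 633·(1/2)^(13.5/46.2)
      = 24.96 + 113.59 + 516.94 ≈ 655.49 mg.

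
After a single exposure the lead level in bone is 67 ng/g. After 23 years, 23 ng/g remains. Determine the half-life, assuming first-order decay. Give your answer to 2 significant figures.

15 years

A/A₀ = 23/67 ≈ 0.34328.
n = log₂(2.913) ≈ 1.5425 half-lives elapsed in 23 years.
t½ = 23/1.5425 ≈ 14.911 years.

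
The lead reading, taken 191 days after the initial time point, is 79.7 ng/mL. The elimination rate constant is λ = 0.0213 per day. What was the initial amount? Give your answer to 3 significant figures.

4660 ng/mL

t½ = ln 2 / λ = 0.69315 / 0.0213 ≈ 32.542 days.
Number of half-lives elapsed: n = 191/32.542 ≈ 5.8693.
A₀ = A × 2^n = 79.7 × 2^5.8693 = 79.7 × 58.458 ≈ 4659.1 ng/mL.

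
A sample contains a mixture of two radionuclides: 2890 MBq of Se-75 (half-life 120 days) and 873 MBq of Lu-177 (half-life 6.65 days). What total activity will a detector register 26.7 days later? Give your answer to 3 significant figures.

2530 MBq

Se-75: 2890 × (1/2)^(26.7/120) = 2890 × (1/2)^0.2225 ≈ 2477 MBq.
Lu-177: 873 × (1/2)^(26.7/6.65) = 873 × (1/2)^4.015 ≈ 53.997 MBq.
Total = 2477 + 53.997 ≈ 2531 MBq.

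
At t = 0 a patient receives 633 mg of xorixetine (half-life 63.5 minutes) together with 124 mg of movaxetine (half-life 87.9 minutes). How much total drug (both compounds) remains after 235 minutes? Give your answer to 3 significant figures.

xorixetine: 633 × (1/2)^(235/63.5) = 633 × (1/2)^3.7008 ≈ 48.681 mg.
movaxetine: 124 × (1/2)^(235/87.9) = 124 × (1/2)^2.6735 ≈ 19.437 mg.
Total = 48.681 + 19.437 ≈ 68.117 mg.

68.1 mg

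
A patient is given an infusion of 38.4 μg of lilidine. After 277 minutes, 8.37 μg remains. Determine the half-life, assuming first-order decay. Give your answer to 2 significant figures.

130 minutes

A/A₀ = 8.37/38.4 ≈ 0.21797.
n = log₂(4.5878) ≈ 2.1978 half-lives elapsed in 277 minutes.
t½ = 277/2.1978 ≈ 126.03 minutes.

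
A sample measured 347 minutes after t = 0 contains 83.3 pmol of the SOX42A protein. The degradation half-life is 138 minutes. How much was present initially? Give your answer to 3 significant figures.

476 pmol

Number of half-lives elapsed: n = 347/138 ≈ 2.5145.
A₀ = A × 2^n = 83.3 × 2^2.5145 = 83.3 × 5.714 ≈ 475.97 pmol.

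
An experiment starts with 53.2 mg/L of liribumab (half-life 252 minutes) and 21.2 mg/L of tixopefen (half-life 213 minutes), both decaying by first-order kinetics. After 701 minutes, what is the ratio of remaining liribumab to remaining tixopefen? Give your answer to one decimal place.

liribumab: 53.2 × (1/2)^(701/252) = 53.2 × (1/2)^2.7817 ≈ 7.7361 mg/L.
tixopefen: 21.2 × (1/2)^(701/213) = 21.2 × (1/2)^3.2911 ≈ 2.1658 mg/L.
Ratio ≈ 7.7361 / 2.1658 ≈ 3.5719.

3.6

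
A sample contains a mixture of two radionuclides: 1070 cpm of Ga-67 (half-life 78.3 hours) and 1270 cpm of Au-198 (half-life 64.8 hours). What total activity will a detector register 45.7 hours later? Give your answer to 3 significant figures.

Ga-67: 1070 × (1/2)^(45.7/78.3) = 1070 × (1/2)^0.58365 ≈ 713.98 cpm.
Au-198: 1270 × (1/2)^(45.7/64.8) = 1270 × (1/2)^0.70525 ≈ 778.94 cpm.
Total = 713.98 + 778.94 ≈ 1492.9 cpm.

1490 cpm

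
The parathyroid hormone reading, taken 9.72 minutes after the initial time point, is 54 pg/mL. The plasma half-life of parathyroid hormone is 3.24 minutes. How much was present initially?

432 pg/mL

Number of half-lives elapsed: n = 9.72/3.24 ≈ 3.
A₀ = A × 2^n = 54 × 2^3 = 54 × 8 ≈ 432 pg/mL.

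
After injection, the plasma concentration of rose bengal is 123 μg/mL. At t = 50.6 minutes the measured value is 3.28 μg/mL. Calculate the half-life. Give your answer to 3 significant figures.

9.68 minutes

A/A₀ = 3.28/123 ≈ 0.026667.
n = log₂(37.5) ≈ 5.2288 half-lives elapsed in 50.6 minutes.
t½ = 50.6/5.2288 ≈ 9.6771 minutes.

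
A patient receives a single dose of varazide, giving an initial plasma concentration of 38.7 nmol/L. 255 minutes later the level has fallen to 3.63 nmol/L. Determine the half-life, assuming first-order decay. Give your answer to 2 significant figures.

75 minutes

A/A₀ = 3.63/38.7 ≈ 0.093798.
n = log₂(10.661) ≈ 3.4143 half-lives elapsed in 255 minutes.
t½ = 255/3.4143 ≈ 74.686 minutes.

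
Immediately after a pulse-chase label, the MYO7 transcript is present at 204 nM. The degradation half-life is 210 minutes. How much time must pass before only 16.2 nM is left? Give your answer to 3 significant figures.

767 minutes

Fraction remaining = 16.2/204 ≈ 0.079412.
n = log₂(204/16.2) = ln(12.593)/ln 2 ≈ 3.6545 half-lives.
t = n × t½ = 3.6545 × 210 ≈ 767.45 minutes.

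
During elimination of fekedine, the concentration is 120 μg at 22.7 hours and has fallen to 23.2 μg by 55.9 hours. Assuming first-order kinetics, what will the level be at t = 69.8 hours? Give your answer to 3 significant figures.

11.7 μg

Over Δt = 55.9 − 22.7 = 33.2 hours, the level fell by a factor of 120/23.2 ≈ 5.1724.
n = log₂(5.1724) ≈ 2.3708 half-lives, so t½ = 33.2/2.3708 ≈ 14.003 hours.
From t = 55.9 to t = 69.8: 23.2 × (1/2)^((69.8−55.9)/14.003) ≈ 11.66 μg.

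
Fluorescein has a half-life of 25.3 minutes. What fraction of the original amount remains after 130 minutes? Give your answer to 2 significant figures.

n = 130/25.3 ≈ 5.1383 half-lives.
Fraction remaining = (1/2)^5.1383 ≈ 0.028393.

0.028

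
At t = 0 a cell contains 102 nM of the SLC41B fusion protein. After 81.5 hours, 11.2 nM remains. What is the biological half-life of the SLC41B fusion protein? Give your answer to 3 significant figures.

A/A₀ = 11.2/102 ≈ 0.1098.
n = log₂(9.1071) ≈ 3.187 half-lives elapsed in 81.5 hours.
t½ = 81.5/3.187 ≈ 25.573 hours.

25.6 hours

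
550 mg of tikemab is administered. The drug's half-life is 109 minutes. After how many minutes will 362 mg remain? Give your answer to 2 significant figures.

Fraction remaining = 362/550 ≈ 0.65818.
n = log₂(550/362) = ln(1.5193)/ln 2 ≈ 0.60344 half-lives.
t = n × t½ = 0.60344 × 109 ≈ 65.775 minutes.

66 minutes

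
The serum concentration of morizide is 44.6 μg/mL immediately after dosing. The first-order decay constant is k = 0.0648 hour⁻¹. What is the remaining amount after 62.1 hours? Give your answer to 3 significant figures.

t½ = ln 2 / k = 0.69315 / 0.0648 ≈ 10.697 hours.
Number of half-lives: n = 62.1/10.697 ≈ 5.8055.
Remaining = 44.6 × (1/2)^5.8055 = 44.6 × 0.01788 ≈ 0.79744 μg/mL.

0.797 μg/mL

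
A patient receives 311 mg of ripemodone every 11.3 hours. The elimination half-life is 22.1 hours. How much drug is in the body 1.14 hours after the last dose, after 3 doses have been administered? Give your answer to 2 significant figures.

The 3 doses were given 23.74, 12.44, 1.14 hours ago.
Total = 311·(1/2)^(23.74/22.1) + 311·(1/2)^(12.44/22.1) + 311·(1/2)^(1.14/22.1)
      = 147.7 + 210.53 + 300.08 ≈ 658.31 mg.

660 mg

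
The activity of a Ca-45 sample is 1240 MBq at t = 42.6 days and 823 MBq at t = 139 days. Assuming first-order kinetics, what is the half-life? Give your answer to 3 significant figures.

Over Δt = 139 − 42.6 = 96.4 days, the level fell by a factor of 1240/823 ≈ 1.5067.
n = log₂(1.5067) ≈ 0.59138 half-lives, so t½ = 96.4/0.59138 ≈ 163.01 days.

163 days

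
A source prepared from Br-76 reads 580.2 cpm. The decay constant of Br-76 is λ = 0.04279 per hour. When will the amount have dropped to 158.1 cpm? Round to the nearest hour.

t½ = ln 2 / λ = 0.69315 / 0.04279 ≈ 16.199 hours.
Fraction remaining = 158.1/580.2 ≈ 0.27249.
n = log₂(580.2/158.1) = ln(3.6698)/ln 2 ≈ 1.8757 half-lives.
t = n × t½ = 1.8757 × 16.199 ≈ 30.384 hours.

30 hours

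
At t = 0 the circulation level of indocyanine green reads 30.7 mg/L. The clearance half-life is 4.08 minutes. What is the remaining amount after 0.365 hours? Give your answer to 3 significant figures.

0.744 mg/L

Convert the elapsed time: 0.365 hours = 21.9 minutes.
Number of half-lives: n = 21.9/4.08 ≈ 5.3676.
Remaining = 30.7 × (1/2)^5.3676 = 30.7 × 0.02422 ≈ 0.74356 mg/L.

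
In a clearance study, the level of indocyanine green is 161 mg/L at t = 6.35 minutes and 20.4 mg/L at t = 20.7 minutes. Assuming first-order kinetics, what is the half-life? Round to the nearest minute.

Over Δt = 20.7 − 6.35 = 14.35 minutes, the level fell by a factor of 161/20.4 ≈ 7.8922.
n = log₂(7.8922) ≈ 2.9804 half-lives, so t½ = 14.35/2.9804 ≈ 4.8148 minutes.

5 minutes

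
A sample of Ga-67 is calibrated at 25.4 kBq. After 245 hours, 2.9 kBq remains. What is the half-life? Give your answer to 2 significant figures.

A/A₀ = 2.9/25.4 ≈ 0.11417.
n = log₂(8.7586) ≈ 3.1307 half-lives elapsed in 245 hours.
t½ = 245/3.1307 ≈ 78.257 hours.

78 hours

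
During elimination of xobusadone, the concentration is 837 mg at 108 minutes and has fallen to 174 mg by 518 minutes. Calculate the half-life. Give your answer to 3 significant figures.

Over Δt = 518 − 108 = 410 minutes, the level fell by a factor of 837/174 ≈ 4.8103.
n = log₂(4.8103) ≈ 2.2661 half-lives, so t½ = 410/2.2661 ≈ 180.92 minutes.

181 minutes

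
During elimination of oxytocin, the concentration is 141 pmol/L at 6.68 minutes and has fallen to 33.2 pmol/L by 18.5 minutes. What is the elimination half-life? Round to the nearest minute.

6 minutes

Over Δt = 18.5 − 6.68 = 11.82 minutes, the level fell by a factor of 141/33.2 ≈ 4.247.
n = log₂(4.247) ≈ 2.0864 half-lives, so t½ = 11.82/2.0864 ≈ 5.6652 minutes.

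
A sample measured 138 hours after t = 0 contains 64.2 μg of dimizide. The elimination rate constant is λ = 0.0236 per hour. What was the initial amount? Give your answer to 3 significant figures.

1670 μg

t½ = ln 2 / λ = 0.69315 / 0.0236 ≈ 29.371 hours.
Number of half-lives elapsed: n = 138/29.371 ≈ 4.6986.
A₀ = A × 2^n = 64.2 × 2^4.6986 = 64.2 × 25.966 ≈ 1667 μg.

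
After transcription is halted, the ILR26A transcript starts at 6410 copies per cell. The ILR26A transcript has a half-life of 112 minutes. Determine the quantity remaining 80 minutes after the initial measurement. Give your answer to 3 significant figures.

Number of half-lives: n = 80/112 ≈ 0.71429.
Remaining = 6410 × (1/2)^0.71429 = 6410 × 0.60951 ≈ 3906.9 copies per cell.

3910 copies per cell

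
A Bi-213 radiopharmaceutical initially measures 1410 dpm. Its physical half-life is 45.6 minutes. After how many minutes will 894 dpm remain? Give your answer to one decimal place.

Fraction remaining = 894/1410 ≈ 0.63404.
n = log₂(1410/894) = ln(1.5772)/ln 2 ≈ 0.65735 half-lives.
t = n × t½ = 0.65735 × 45.6 ≈ 29.975 minutes.

30.0 minutes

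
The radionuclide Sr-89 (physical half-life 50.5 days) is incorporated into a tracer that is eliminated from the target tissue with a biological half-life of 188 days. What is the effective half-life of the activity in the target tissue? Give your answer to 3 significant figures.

1/t_eff = 1/t_phys + 1/t_biol = 1/50.5 + 1/188 = 0.025121 per day.
t_eff = 50.5 × 188 / (50.5 + 188) ≈ 39.807 days.

39.8 days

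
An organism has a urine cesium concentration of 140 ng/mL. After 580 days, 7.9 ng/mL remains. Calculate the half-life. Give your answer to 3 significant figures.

A/A₀ = 7.9/140 ≈ 0.056429.
n = log₂(17.722) ≈ 4.1474 half-lives elapsed in 580 days.
t½ = 580/4.1474 ≈ 139.85 days.

140 days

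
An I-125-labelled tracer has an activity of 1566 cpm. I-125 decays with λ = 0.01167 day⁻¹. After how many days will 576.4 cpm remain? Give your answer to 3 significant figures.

t½ = ln 2 / λ = 0.69315 / 0.01167 ≈ 59.396 days.
Fraction remaining = 576.4/1566 ≈ 0.36807.
n = log₂(1566/576.4) = ln(2.7169)/ln 2 ≈ 1.4419 half-lives.
t = n × t½ = 1.4419 × 59.396 ≈ 85.645 days.

85.6 days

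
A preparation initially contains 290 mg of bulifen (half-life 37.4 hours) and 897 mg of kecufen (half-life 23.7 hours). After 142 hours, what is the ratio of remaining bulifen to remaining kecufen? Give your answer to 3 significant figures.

1.48

bulifen: 290 × (1/2)^(142/37.4) = 290 × (1/2)^3.7968 ≈ 20.867 mg.
kecufen: 897 × (1/2)^(142/23.7) = 897 × (1/2)^5.9916 ≈ 14.098 mg.
Ratio ≈ 20.867 / 14.098 ≈ 1.4801.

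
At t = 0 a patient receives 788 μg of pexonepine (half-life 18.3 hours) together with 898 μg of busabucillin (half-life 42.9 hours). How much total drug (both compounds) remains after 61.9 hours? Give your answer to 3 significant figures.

pexonepine: 788 × (1/2)^(61.9/18.3) = 788 × (1/2)^3.3825 ≈ 75.559 μg.
busabucillin: 898 × (1/2)^(61.9/42.9) = 898 × (1/2)^1.4429 ≈ 330.31 μg.
Total = 75.559 + 330.31 ≈ 405.87 μg.

406 μg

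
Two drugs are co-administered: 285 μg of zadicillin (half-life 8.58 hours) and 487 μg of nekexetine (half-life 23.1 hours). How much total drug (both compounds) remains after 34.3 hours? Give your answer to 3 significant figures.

zadicillin: 285 × (1/2)^(34.3/8.58) = 285 × (1/2)^3.9977 ≈ 17.841 μg.
nekexetine: 487 × (1/2)^(34.3/23.1) = 487 × (1/2)^1.4848 ≈ 174 μg.
Total = 17.841 + 174 ≈ 191.84 μg.

192 μg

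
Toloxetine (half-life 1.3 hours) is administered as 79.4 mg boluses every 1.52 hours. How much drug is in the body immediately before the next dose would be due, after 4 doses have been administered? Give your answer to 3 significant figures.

The 4 doses were given 6.08, 4.56, 3.04, 1.52 hours ago.
Total = 79.4·(1/2)^(6.08/1.3) + 79.4·(1/2)^(4.56/1.3) + 79.4·(1/2)^(3.04/1.3) + 79.4·(1/2)^(1.52/1.3)
      = 3.104 + 6.9807 + 15.699 + 35.306 ≈ 61.09 mg.

61.1 mg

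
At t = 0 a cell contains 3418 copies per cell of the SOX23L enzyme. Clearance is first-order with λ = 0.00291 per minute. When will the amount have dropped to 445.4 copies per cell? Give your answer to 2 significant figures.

t½ = ln 2 / λ = 0.69315 / 0.00291 ≈ 238.19 minutes.
Fraction remaining = 445.4/3418 ≈ 0.13031.
n = log₂(3418/445.4) = ln(7.674)/ln 2 ≈ 2.94 half-lives.
t = n × t½ = 2.94 × 238.19 ≈ 700.29 minutes.

700 minutes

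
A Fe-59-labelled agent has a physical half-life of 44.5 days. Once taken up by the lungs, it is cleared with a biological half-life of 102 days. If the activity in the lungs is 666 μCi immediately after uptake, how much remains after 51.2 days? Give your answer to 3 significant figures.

212 μCi

1/t_eff = 1/t_phys + 1/t_biol = 1/44.5 + 1/102 = 0.032276 per day.
t_eff = 44.5 × 102 / (44.5 + 102) ≈ 30.983 days.
Remaining = 666 × (1/2)^(51.2/30.983) = 666 × (1/2)^1.6525 ≈ 211.84 μCi.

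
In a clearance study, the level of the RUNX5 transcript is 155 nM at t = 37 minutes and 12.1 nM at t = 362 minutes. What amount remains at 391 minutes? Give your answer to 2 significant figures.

Over Δt = 362 − 37 = 325 minutes, the level fell by a factor of 155/12.1 ≈ 12.81.
n = log₂(12.81) ≈ 3.6792 half-lives, so t½ = 325/3.6792 ≈ 88.335 minutes.
From t = 362 to t = 391: 12.1 × (1/2)^((391−362)/88.335) ≈ 9.6374 nM.

9.6 nM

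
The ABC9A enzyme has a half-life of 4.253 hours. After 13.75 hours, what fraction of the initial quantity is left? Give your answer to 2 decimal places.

n = 13.75/4.253 ≈ 3.233 half-lives.
Fraction remaining = (1/2)^3.233 ≈ 0.10636.

0.11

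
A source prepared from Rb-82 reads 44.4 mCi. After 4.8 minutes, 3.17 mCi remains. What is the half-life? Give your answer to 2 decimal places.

1.26 minutes

A/A₀ = 3.17/44.4 ≈ 0.071396.
n = log₂(14.006) ≈ 3.808 half-lives elapsed in 4.8 minutes.
t½ = 4.8/3.808 ≈ 1.2605 minutes.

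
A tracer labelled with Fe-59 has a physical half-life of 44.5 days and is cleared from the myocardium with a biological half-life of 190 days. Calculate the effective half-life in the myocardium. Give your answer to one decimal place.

36.1 days

1/t_eff = 1/t_phys + 1/t_biol = 1/44.5 + 1/190 = 0.027735 per day.
t_eff = 44.5 × 190 / (44.5 + 190) ≈ 36.055 days.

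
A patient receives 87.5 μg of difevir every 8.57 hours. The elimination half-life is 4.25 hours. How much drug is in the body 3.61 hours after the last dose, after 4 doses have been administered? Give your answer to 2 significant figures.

64 μg

The 4 doses were given 29.32, 20.75, 12.18, 3.61 hours ago.
Total = 87.5·(1/2)^(29.32/4.25) + 87.5·(1/2)^(20.75/4.25) + 87.5·(1/2)^(12.18/4.25) + 87.5·(1/2)^(3.61/4.25)
      = 0.73326 + 2.9667 + 12.003 + 48.563 ≈ 64.266 μg.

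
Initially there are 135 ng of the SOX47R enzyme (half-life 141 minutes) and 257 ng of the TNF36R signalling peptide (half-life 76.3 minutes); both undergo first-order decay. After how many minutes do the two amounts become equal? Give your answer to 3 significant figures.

154 minutes

Set 135·(1/2)^(t/141) = 257·(1/2)^(t/76.3).
Taking log₂: log₂(135/257) = t·(1/141 − 1/76.3).
log₂(0.52529) = -0.92881; 1/141 − 1/76.3 = -0.006014.
t = -0.92881 / -0.006014 ≈ 154.44 minutes.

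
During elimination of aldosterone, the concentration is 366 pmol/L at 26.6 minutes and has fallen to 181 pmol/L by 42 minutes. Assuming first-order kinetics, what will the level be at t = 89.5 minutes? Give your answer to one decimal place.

Over Δt = 42 − 26.6 = 15.4 minutes, the level fell by a factor of 366/181 ≈ 2.0221.
n = log₂(2.0221) ≈ 1.0159 half-lives, so t½ = 15.4/1.0159 ≈ 15.16 minutes.
From t = 42 to t = 89.5: 181 × (1/2)^((89.5−42)/15.16) ≈ 20.628 pmol/L.

20.6 pmol/L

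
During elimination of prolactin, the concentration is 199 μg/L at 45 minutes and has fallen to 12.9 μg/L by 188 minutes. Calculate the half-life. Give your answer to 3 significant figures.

36.2 minutes

Over Δt = 188 − 45 = 143 minutes, the level fell by a factor of 199/12.9 ≈ 15.426.
n = log₂(15.426) ≈ 3.9473 half-lives, so t½ = 143/3.9473 ≈ 36.227 minutes.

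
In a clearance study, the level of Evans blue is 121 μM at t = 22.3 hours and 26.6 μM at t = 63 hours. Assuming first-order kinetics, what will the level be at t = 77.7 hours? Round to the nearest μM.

15 μM

Over Δt = 63 − 22.3 = 40.7 hours, the level fell by a factor of 121/26.6 ≈ 4.5489.
n = log₂(4.5489) ≈ 2.1855 half-lives, so t½ = 40.7/2.1855 ≈ 18.623 hours.
From t = 63 to t = 77.7: 26.6 × (1/2)^((77.7−63)/18.623) ≈ 15.391 μM.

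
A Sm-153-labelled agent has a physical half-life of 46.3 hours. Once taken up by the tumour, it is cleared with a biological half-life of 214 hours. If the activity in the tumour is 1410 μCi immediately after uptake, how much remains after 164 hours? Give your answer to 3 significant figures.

71.2 μCi

1/t_eff = 1/t_phys + 1/t_biol = 1/46.3 + 1/214 = 0.026271 per hour.
t_eff = 46.3 × 214 / (46.3 + 214) ≈ 38.065 hours.
Remaining = 1410 × (1/2)^(164/38.065) = 1410 × (1/2)^4.3085 ≈ 71.161 μCi.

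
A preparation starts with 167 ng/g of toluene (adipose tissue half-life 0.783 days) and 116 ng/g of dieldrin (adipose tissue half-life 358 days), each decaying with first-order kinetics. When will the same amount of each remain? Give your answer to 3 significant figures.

0.413 days

Set 167·(1/2)^(t/0.783) = 116·(1/2)^(t/358).
Taking log₂: log₂(167/116) = t·(1/0.783 − 1/358).
log₂(1.4397) = 0.52572; 1/0.783 − 1/358 = 1.2743.
t = 0.52572 / 1.2743 ≈ 0.41254 days.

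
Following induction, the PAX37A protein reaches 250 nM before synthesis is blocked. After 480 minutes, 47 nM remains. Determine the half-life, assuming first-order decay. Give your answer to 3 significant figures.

A/A₀ = 47/250 ≈ 0.188.
n = log₂(5.3191) ≈ 2.4112 half-lives elapsed in 480 minutes.
t½ = 480/2.4112 ≈ 199.07 minutes.

199 minutes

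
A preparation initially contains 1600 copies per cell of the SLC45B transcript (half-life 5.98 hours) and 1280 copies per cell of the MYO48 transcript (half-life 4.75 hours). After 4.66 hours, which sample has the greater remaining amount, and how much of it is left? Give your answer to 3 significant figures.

SLC45B transcript: 1600 × (1/2)^0.77926 ≈ 932.26 copies per cell.
MYO48 transcript: 1280 × (1/2)^0.98105 ≈ 648.46 copies per cell.
SLC45B transcript has more remaining, at ≈ 932.26 copies per cell.

SLC45B transcript, 932 copies per cell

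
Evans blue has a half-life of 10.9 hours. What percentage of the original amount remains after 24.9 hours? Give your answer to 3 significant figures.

n = 24.9/10.9 ≈ 2.2844 half-lives.
Fraction remaining = (1/2)^2.2844 ≈ 0.20527, i.e. 20.527%.

20.5%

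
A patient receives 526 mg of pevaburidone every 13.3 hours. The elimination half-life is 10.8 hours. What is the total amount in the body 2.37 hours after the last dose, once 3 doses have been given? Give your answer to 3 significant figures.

726 mg

The 3 doses were given 28.97, 15.67, 2.37 hours ago.
Total = 526·(1/2)^(28.97/10.8) + 526·(1/2)^(15.67/10.8) + 526·(1/2)^(2.37/10.8)
      = 81.941 + 192.4 + 451.78 ≈ 726.12 mg.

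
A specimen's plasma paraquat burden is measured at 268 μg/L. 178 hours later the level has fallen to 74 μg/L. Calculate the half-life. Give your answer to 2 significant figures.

96 hours

A/A₀ = 74/268 ≈ 0.27612.
n = log₂(3.6216) ≈ 1.8566 half-lives elapsed in 178 hours.
t½ = 178/1.8566 ≈ 95.872 hours.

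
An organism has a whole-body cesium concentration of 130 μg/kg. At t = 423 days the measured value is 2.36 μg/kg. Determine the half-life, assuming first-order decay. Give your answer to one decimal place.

73.1 days

A/A₀ = 2.36/130 ≈ 0.018154.
n = log₂(55.085) ≈ 5.7836 half-lives elapsed in 423 days.
t½ = 423/5.7836 ≈ 73.138 days.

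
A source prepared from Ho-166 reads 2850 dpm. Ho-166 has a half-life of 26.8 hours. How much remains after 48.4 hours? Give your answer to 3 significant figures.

Number of half-lives: n = 48.4/26.8 ≈ 1.806.
Remaining = 2850 × (1/2)^1.806 = 2850 × 0.28599 ≈ 815.07 dpm.

815 dpm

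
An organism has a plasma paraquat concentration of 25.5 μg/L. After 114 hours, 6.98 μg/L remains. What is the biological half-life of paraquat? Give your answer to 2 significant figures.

A/A₀ = 6.98/25.5 ≈ 0.27373.
n = log₂(3.6533) ≈ 1.8692 half-lives elapsed in 114 hours.
t½ = 114/1.8692 ≈ 60.989 hours.

61 hours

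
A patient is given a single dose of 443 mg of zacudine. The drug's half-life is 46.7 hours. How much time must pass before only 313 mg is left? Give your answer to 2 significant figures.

23 hours

Fraction remaining = 313/443 ≈ 0.70655.
n = log₂(443/313) = ln(1.4153)/ln 2 ≈ 0.50114 half-lives.
t = n × t½ = 0.50114 × 46.7 ≈ 23.403 hours.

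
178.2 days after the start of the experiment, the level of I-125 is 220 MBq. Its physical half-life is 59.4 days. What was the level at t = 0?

Number of half-lives elapsed: n = 178.2/59.4 ≈ 3.
A₀ = A × 2^n = 220 × 2^3 = 220 × 8 ≈ 1760 MBq.

1760 MBq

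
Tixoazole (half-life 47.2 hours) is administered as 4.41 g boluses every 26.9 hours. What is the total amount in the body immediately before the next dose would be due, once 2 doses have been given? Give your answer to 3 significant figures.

The 2 doses were given 53.8, 26.9 hours ago.
Total = 4.41·(1/2)^(53.8/47.2) + 4.41·(1/2)^(26.9/47.2)
      = 2.0013 + 2.9708 ≈ 4.9721 g.

4.97 g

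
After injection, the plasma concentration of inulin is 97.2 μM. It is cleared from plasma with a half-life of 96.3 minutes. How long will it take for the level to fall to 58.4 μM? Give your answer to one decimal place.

Fraction remaining = 58.4/97.2 ≈ 0.60082.
n = log₂(97.2/58.4) = ln(1.6644)/ln 2 ≈ 0.73499 half-lives.
t = n × t½ = 0.73499 × 96.3 ≈ 70.779 minutes.

70.8 minutes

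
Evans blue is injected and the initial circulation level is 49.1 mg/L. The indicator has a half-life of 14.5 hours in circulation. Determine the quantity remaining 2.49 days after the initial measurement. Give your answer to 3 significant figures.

Convert the elapsed time: 2.49 days = 59.76 hours.
Number of half-lives: n = 59.76/14.5 ≈ 4.1214.
Remaining = 49.1 × (1/2)^4.1214 = 49.1 × 0.057457 ≈ 2.8211 mg/L.

2.82 mg/L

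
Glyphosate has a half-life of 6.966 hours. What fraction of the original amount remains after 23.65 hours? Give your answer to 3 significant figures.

n = 23.65/6.966 ≈ 3.3951 half-lives.
Fraction remaining = (1/2)^3.3951 ≈ 0.095057.

0.0951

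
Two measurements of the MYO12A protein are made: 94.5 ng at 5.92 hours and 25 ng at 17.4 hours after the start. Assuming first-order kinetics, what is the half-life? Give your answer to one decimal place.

6.0 hours

Over Δt = 17.4 − 5.92 = 11.48 hours, the level fell by a factor of 94.5/25 ≈ 3.78.
n = log₂(3.78) ≈ 1.9184 half-lives, so t½ = 11.48/1.9184 ≈ 5.9842 hours.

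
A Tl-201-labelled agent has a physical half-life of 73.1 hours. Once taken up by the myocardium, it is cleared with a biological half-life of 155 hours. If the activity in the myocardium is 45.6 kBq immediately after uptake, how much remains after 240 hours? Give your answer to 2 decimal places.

1/t_eff = 1/t_phys + 1/t_biol = 1/73.1 + 1/155 = 0.020132 per hour.
t_eff = 73.1 × 155 / (73.1 + 155) ≈ 49.673 hours.
Remaining = 45.6 × (1/2)^(240/49.673) = 45.6 × (1/2)^4.8316 ≈ 1.6015 kBq.

1.60 kBq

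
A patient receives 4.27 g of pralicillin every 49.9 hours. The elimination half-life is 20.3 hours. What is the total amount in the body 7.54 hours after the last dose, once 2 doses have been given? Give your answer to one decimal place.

3.9 g

The 2 doses were given 57.44, 7.54 hours ago.
Total = 4.27·(1/2)^(57.44/20.3) + 4.27·(1/2)^(7.54/20.3)
      = 0.60068 + 3.3008 ≈ 3.9015 g.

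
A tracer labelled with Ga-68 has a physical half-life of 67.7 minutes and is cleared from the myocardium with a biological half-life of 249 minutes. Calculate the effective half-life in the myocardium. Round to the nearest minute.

1/t_eff = 1/t_phys + 1/t_biol = 1/67.7 + 1/249 = 0.018787 per minute.
t_eff = 67.7 × 249 / (67.7 + 249) ≈ 53.228 minutes.

53 minutes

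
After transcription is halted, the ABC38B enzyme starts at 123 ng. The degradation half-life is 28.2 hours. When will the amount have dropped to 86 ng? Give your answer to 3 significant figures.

Fraction remaining = 86/123 ≈ 0.69919.
n = log₂(123/86) = ln(1.4302)/ln 2 ≈ 0.51625 half-lives.
t = n × t½ = 0.51625 × 28.2 ≈ 14.558 hours.

14.6 hours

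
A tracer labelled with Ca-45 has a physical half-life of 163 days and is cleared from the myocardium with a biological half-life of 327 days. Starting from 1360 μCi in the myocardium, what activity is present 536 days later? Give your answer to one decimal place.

44.7 μCi

1/t_eff = 1/t_phys + 1/t_biol = 1/163 + 1/327 = 0.0091931 per day.
t_eff = 163 × 327 / (163 + 327) ≈ 108.78 days.
Remaining = 1360 × (1/2)^(536/108.78) = 1360 × (1/2)^4.9275 ≈ 44.691 μCi.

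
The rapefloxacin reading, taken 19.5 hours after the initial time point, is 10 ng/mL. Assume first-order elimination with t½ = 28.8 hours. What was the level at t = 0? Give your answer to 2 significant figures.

Number of half-lives elapsed: n = 19.5/28.8 ≈ 0.67708.
A₀ = A × 2^n = 10 × 2^0.67708 = 10 × 1.5989 ≈ 15.989 ng/mL.

16 ng/mL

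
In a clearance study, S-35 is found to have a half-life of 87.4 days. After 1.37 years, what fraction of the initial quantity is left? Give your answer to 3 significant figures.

1.37 years = 500.05 days.
n = 500.05/87.4 ≈ 5.7214 half-lives.
Fraction remaining = (1/2)^5.7214 ≈ 0.018953.

0.0190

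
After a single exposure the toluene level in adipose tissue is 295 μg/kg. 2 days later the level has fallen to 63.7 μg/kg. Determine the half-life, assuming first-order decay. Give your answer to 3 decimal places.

A/A₀ = 63.7/295 ≈ 0.21593.
n = log₂(4.6311) ≈ 2.2113 half-lives elapsed in 2 days.
t½ = 2/2.2113 ≈ 0.90443 days.

0.904 days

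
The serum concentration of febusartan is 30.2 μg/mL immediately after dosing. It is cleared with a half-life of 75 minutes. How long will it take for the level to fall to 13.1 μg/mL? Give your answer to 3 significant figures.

Fraction remaining = 13.1/30.2 ≈ 0.43377.
n = log₂(30.2/13.1) = ln(2.3053)/ln 2 ≈ 1.205 half-lives.
t = n × t½ = 1.205 × 75 ≈ 90.374 minutes.

90.4 minutes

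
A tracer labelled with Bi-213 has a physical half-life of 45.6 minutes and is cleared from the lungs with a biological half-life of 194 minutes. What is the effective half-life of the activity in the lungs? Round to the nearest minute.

1/t_eff = 1/t_phys + 1/t_biol = 1/45.6 + 1/194 = 0.027084 per minute.
t_eff = 45.6 × 194 / (45.6 + 194) ≈ 36.922 minutes.

37 minutes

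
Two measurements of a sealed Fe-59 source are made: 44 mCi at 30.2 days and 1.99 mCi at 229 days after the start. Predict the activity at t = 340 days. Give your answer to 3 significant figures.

0.353 mCi

Over Δt = 229 − 30.2 = 198.8 days, the level fell by a factor of 44/1.99 ≈ 22.111.
n = log₂(22.111) ≈ 4.4667 half-lives, so t½ = 198.8/4.4667 ≈ 44.507 days.
From t = 229 to t = 340: 1.99 × (1/2)^((340−229)/44.507) ≈ 0.35326 mCi.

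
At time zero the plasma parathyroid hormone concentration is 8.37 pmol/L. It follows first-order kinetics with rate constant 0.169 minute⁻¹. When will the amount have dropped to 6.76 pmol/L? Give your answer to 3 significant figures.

1.26 minutes

t½ = ln 2 / k = 0.69315 / 0.169 ≈ 4.1015 minutes.
Fraction remaining = 6.76/8.37 ≈ 0.80765.
n = log₂(8.37/6.76) = ln(1.2382)/ln 2 ≈ 0.3082 half-lives.
t = n × t½ = 0.3082 × 4.1015 ≈ 1.2641 minutes.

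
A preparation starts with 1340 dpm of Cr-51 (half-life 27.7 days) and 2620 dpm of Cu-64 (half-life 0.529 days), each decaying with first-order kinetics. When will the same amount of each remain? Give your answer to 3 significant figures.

Set 1340·(1/2)^(t/27.7) = 2620·(1/2)^(t/0.529).
Taking log₂: log₂(1340/2620) = t·(1/27.7 − 1/0.529).
log₂(0.51145) = -0.96733; 1/27.7 − 1/0.529 = -1.8543.
t = -0.96733 / -1.8543 ≈ 0.52168 days.

0.522 days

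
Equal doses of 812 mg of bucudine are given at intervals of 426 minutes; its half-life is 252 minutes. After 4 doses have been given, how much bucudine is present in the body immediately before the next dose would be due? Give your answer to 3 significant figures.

361 mg

The 4 doses were given 1704, 1278, 852, 426 minutes ago.
Total = 812·(1/2)^(1704/252) + 812·(1/2)^(1278/252) + 812·(1/2)^(852/252) + 812·(1/2)^(426/252)
      = 7.482 + 24.149 + 77.945 + 251.58 ≈ 361.15 mg.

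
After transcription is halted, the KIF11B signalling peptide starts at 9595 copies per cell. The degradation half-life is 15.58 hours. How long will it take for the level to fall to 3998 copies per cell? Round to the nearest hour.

20 hours

Fraction remaining = 3998/9595 ≈ 0.41668.
n = log₂(9595/3998) = ln(2.3999)/ln 2 ≈ 1.263 half-lives.
t = n × t½ = 1.263 × 15.58 ≈ 19.678 hours.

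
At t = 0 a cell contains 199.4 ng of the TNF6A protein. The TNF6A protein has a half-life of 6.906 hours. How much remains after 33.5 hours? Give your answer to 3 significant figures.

6.91 ng

Number of half-lives: n = 33.5/6.906 ≈ 4.8509.
Remaining = 199.4 × (1/2)^4.8509 = 199.4 × 0.034654 ≈ 6.9099 ng.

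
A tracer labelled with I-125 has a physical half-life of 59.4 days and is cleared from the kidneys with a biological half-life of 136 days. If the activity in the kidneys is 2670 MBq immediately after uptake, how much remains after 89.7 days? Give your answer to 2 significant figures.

1/t_eff = 1/t_phys + 1/t_biol = 1/59.4 + 1/136 = 0.024188 per day.
t_eff = 59.4 × 136 / (59.4 + 136) ≈ 41.343 days.
Remaining = 2670 × (1/2)^(89.7/41.343) = 2670 × (1/2)^2.1697 ≈ 593.44 MBq.

590 MBq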